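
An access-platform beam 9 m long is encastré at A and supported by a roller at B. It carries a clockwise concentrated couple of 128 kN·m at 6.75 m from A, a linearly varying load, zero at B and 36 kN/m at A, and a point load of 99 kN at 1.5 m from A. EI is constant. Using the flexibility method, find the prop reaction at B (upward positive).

Remove the prop at B; the released (primary) structure is a cantilever built in at A.
Downward deflection at the released point B due to the loads:
  clockwise couple 128 at a = 6.75: M₀a(2L − a)/(2EI) = 4860/EI
  triangular load, peak 36 at the fixed end: w₀L⁴/(30EI) = 7873/EI
  point load 99 at a = 1.5: Pa²(3L − a)/(6EI) = 946.7/EI
  δ_0 = 13680/EI
Flexibility coefficient — unit upward force at B: δ_{BB} = L³/(3EI) = 243/EI.
Compatibility at B: δ_0 − R_B·δ_{BB} = 0, so R_B = 13680/243 = 56.3 kN.

R_B = 56.3 kN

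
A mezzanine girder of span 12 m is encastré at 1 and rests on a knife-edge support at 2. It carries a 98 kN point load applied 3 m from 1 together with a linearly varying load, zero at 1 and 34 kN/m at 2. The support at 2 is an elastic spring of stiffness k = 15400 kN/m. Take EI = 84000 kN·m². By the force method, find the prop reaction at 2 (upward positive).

Remove the prop at 2; the released (primary) structure is a cantilever built in at 1.
Downward deflection at the released point 2 due to the loads:
  point load 98 at a = 3: Pa²(3L − a)/(6EI) = 4851/EI
  triangular load, peak 34 at the free end: 11w₀L⁴/(120EI) = 64627/EI
  δ_0 = 69478/EI
Tip deflection under a unit load at 2: L³/(3EI) = 576/EI.
With EI = 84000 kN·m²: δ_0 = 0.82712 m and δ_{22} = 0.006857 m/kN.
Compatibility — the spring shortens by R_2/k under the reaction it provides: δ_0 − R_2·δ_{22} = R_2/k. With 1/k = 0.000065 m/kN, R_2 = δ_0 / (δ_{22} + 1/k) = 0.82712 / (0.006857 + 0.000065) = 119.5 kN.

R_2 = 119.5 kN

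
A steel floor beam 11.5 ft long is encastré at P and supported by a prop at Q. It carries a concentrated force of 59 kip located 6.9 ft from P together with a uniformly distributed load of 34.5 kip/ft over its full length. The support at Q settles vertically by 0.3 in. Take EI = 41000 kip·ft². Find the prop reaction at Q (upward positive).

R_Q = 172.2 kip

Release the roller at Q. Primary structure: cantilever fixed at P.
Downward deflection at the released point Q due to the loads:
  point load 59 at a = 6.9: Pa²(3L − a)/(6EI) = 12921/EI
  UDL 34.5: wL⁴/(8EI) = 75426/EI
  δ_0 = 88347/EI
Flexibility coefficient — unit upward force at Q: δ_{QQ} = L³/(3EI) = 507/EI.
With EI = 41000 kip·ft²: δ_0 = 2.1548 ft and δ_{QQ} = 0.012365 ft/kip.
Compatibility — the beam at Q must follow the support down by 0.025 ft: δ_0 − R_Q·δ_{QQ} = 0.025, so R_Q = (2.1548 − 0.025)/0.012365 = 172.2 kip.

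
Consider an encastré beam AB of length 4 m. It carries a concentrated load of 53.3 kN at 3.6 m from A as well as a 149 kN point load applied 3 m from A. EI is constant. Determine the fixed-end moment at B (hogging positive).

M_B = 101.1 kN·m

Take the two fixed-end moments M_A, M_B as redundants; the released structure is the simple span AB.
On the primary (simply-supported) span, the end slopes from the loading are:
  at A: point load 53.3 at a = 3.6: Pab(L + b)/(6LEI) = 14.07/EI
  at B: point load 53.3 at a = 3.6: Pab(L + a)/(6LEI) = 24.3/EI
  at A: point load 149 at a = 3: Pab(L + b)/(6LEI) = 93.12/EI
  at B: point load 149 at a = 3: Pab(L + a)/(6LEI) = 130.4/EI
  θ_A0 = 107.2/EI,  θ_B0 = 154.7/EI
Flexibility coefficients: a unit moment at one end gives L/(3EI) there and L/(6EI) at the far end, so f₁₁ = f₂₂ = 1.333/EI and f₁₂ = f₂₁ = 0.6667/EI.
Compatibility — zero rotation at each built-in end:
  1.333 M_A + 0.6667 M_B = 107.2
  0.6667 M_A + 1.333 M_B = 154.7
Solving the pair gives M_A = 29.86 kN·m and M_B = 101.1 kN·m (hogging).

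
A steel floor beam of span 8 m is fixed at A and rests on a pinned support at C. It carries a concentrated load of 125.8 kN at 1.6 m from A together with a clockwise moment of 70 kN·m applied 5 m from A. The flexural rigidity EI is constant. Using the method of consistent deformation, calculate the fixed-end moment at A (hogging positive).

M_A = 124.7 kN·m

Take the reaction at C as the redundant and release it; the primary structure is a cantilever fixed at A.
Deflection at C on the released cantilever, summing each load's contribution:
  point load 125.8 at a = 1.6: Pa²(3L − a)/(6EI) = 1202/EI
  clockwise couple 70 at a = 5: M₀a(2L − a)/(2EI) = 1925/EI
  δ_0 = 3127/EI
Tip deflection under a unit load at C: L³/(3EI) = 170.7/EI.
Compatibility at C: δ_0 − R_C·δ_{CC} = 0, so R_C = 3127/170.7 = 18.32 kN.
Moment equilibrium about A: M_A = Σ(load moments about A) − R_C·L = 271.3 − 18.32×8 = 124.7 kN·m.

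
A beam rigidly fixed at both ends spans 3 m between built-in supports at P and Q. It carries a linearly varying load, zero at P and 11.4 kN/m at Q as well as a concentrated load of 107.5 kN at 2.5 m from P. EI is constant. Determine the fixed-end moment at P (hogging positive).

M_P = 10.89 kN·m

Release both end moments; the primary structure is a simply-supported span PQ with redundants M_P and M_Q.
End rotations of the released simple span under the applied load (×1/EI):
  at P: triangular load, peak 11.4: 7w₀L³/(360EI) = 5.985/EI
  at Q: triangular load, peak 11.4: w₀L³/(45EI) = 6.84/EI
  at P: point load 107.5 at a = 2.5: Pab(L + b)/(6LEI) = 26.13/EI
  at Q: point load 107.5 at a = 2.5: Pab(L + a)/(6LEI) = 41.06/EI
  θ_P0 = 32.11/EI,  θ_Q0 = 47.9/EI
Flexibility coefficients: a unit moment at one end gives L/(3EI) there and L/(6EI) at the far end, so f₁₁ = f₂₂ = 1/EI and f₁₂ = f₂₁ = 0.5/EI.
Compatibility — zero rotation at each built-in end:
  1 M_P + 0.5 M_Q = 32.11
  0.5 M_P + 1 M_Q = 47.9
Solving the pair gives M_P = 10.89 kN·m and M_Q = 42.46 kN·m (hogging).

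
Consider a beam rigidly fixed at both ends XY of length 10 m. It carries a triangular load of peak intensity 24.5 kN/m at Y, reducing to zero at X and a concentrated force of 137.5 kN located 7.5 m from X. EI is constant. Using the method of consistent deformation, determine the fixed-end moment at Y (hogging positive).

Take the two fixed-end moments M_X, M_Y as redundants; the released structure is the simple span XY.
On the primary (simply-supported) span, the end slopes from the loading are:
  at X: triangular load, peak 24.5: 7w₀L³/(360EI) = 476.4/EI
  at Y: triangular load, peak 24.5: w₀L³/(45EI) = 544.4/EI
  at X: point load 137.5 at a = 7.5: Pab(L + b)/(6LEI) = 537.1/EI
  at Y: point load 137.5 at a = 7.5: Pab(L + a)/(6LEI) = 752/EI
  θ_X0 = 1013/EI,  θ_Y0 = 1296/EI
Flexibility coefficients: a unit moment at one end gives L/(3EI) there and L/(6EI) at the far end, so f₁₁ = f₂₂ = 3.333/EI and f₁₂ = f₂₁ = 1.667/EI.
Compatibility — zero rotation at each built-in end:
  3.333 M_X + 1.667 M_Y = 1013
  1.667 M_X + 3.333 M_Y = 1296
Solving the pair gives M_X = 146.1 kN·m and M_Y = 315.9 kN·m (hogging).

M_Y = 315.9 kN·m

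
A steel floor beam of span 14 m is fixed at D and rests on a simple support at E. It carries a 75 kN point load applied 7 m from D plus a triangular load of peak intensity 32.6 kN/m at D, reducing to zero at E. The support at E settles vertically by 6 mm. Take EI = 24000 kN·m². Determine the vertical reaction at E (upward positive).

Release the roller at E. Primary structure: cantilever fixed at D.
Primary-structure tip deflection at E by superposition:
  point load 75 at a = 7: Pa²(3L − a)/(6EI) = 21438/EI
  triangular load, peak 32.6 at the fixed end: w₀L⁴/(30EI) = 41745/EI
  δ_0 = 63183/EI
Tip deflection under a unit load at E: L³/(3EI) = 914.7/EI.
With EI = 24000 kN·m²: δ_0 = 2.6326 m and δ_{EE} = 0.038111 m/kN.
Compatibility — the beam at E must follow the support down by 0.006 m: δ_0 − R_E·δ_{EE} = 0.006, so R_E = (2.6326 − 0.006)/0.038111 = 68.92 kN.

R_E = 68.92 kN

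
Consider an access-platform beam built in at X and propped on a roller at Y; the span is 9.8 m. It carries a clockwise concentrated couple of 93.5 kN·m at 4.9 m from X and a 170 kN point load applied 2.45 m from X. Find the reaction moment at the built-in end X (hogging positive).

Remove the prop at Y; the released (primary) structure is a cantilever built in at X.
Primary-structure tip deflection at Y by superposition:
  clockwise couple 93.5 at a = 4.9: M₀a(2L − a)/(2EI) = 3367/EI
  point load 170 at a = 2.45: Pa²(3L − a)/(6EI) = 4583/EI
  δ_0 = 7951/EI
Tip deflection under a unit load at Y: L³/(3EI) = 313.7/EI.
The prop prevents deflection at Y: R_Y = δ_0/δ_{YY} = 7951/313.7 = 25.34 kN.
Moment equilibrium about X: M_X = Σ(load moments about X) − R_Y·L = 510 − 25.34×9.8 = 261.6 kN·m.

M_X = 261.6 kN·m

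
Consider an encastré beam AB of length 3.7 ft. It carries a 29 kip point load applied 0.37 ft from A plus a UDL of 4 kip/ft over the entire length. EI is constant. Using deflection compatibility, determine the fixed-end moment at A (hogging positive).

M_A = 13.25 kip·ft

Release both end moments; the primary structure is a simply-supported span AB with redundants M_A and M_B.
End rotations of the released simple span under the applied load (×1/EI):
  at A: point load 29 at a = 0.37: Pab(L + b)/(6LEI) = 11.31/EI
  at B: point load 29 at a = 0.37: Pab(L + a)/(6LEI) = 6.551/EI
  at A: UDL 4: wL³/(24EI) = 8.442/EI
  at B: UDL 4: wL³/(24EI) = 8.442/EI
  θ_A0 = 19.76/EI,  θ_B0 = 14.99/EI
Flexibility coefficients: a unit moment at one end gives L/(3EI) there and L/(6EI) at the far end, so f₁₁ = f₂₂ = 1.233/EI and f₁₂ = f₂₁ = 0.6167/EI.
Compatibility — zero rotation at each built-in end:
  1.233 M_A + 0.6167 M_B = 19.76
  0.6167 M_A + 1.233 M_B = 14.99
Solving the pair gives M_A = 13.25 kip·ft and M_B = 5.529 kip·ft (hogging).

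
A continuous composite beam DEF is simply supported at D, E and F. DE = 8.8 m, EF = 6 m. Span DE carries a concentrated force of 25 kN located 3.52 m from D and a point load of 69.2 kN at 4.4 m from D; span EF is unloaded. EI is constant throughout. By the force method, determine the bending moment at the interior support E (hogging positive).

Insert a hinge at E; M_E is the redundant, and each span becomes simply supported.
Discontinuity in slope at E on the released structure — sum the simple-span end rotations:
  span DE: point load 25 at a = 3.52: Pab(L + a)/(6LEI) = 108.4/EI
  span DE: point load 69.2 at a = 4.4: Pab(L + a)/(6LEI) = 334.9/EI
  relative rotation θ_0 = (443.3 + 0)/EI = 443.3/EI
A unit hogging moment at E produces rotation L₁/(3EI) + L₂/(3EI) = 4.933/EI.
Slope continuity at E: θ_0 = M_E·4.933/EI, so M_E = 443.3/4.933 = 89.87 kN·m (hogging).

M_E = 89.87 kN·m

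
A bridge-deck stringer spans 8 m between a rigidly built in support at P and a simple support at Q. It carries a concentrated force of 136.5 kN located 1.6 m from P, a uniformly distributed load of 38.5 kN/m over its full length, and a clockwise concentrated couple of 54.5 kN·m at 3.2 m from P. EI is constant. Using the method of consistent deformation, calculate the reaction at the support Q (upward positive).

R_Q = 129.7 kN

Remove the prop at Q; the released (primary) structure is a cantilever built in at P.
Primary-structure tip deflection at Q by superposition:
  point load 136.5 at a = 1.6: Pa²(3L − a)/(6EI) = 1305/EI
  UDL 38.5: wL⁴/(8EI) = 19712/EI
  clockwise couple 54.5 at a = 3.2: M₀a(2L − a)/(2EI) = 1116/EI
  δ_0 = 22133/EI
Tip deflection under a unit load at Q: L³/(3EI) = 170.7/EI.
The prop prevents deflection at Q: R_Q = δ_0/δ_{QQ} = 22133/170.7 = 129.7 kN.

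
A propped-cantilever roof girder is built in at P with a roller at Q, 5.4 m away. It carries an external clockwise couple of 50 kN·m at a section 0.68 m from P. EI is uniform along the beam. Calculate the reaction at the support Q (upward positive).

R_Q = 3.278 kN

Take the reaction at Q as the redundant and release it; the primary structure is a cantilever fixed at P.
Free-end deflection of the primary structure under the applied loading (downward +):
  clockwise couple 50 at a = 0.68: M₀a(2L − a)/(2EI) = 172/EI
Tip deflection under a unit load at Q: L³/(3EI) = 52.49/EI.
Compatibility at Q: δ_0 − R_Q·δ_{QQ} = 0, so R_Q = 172/52.49 = 3.278 kN.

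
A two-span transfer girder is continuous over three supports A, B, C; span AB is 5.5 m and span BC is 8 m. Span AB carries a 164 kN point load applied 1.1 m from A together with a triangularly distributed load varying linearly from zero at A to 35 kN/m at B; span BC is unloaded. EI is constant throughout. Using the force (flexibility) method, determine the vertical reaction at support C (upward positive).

R_C = -8.004 kN

Release continuity at B by inserting a hinge; the redundant is the internal moment M_B. The primary structure is two simply-supported spans AB and BC.
Rotations at B on the released spans (each span's end-slope, ×1/EI):
  span AB: point load 164 at a = 1.1: Pab(L + a)/(6LEI) = 158.8/EI
  span AB: triangular load, peak 35: w₀L³/(45EI) = 129.4/EI
  relative rotation θ_0 = (288.2 + 0)/EI = 288.2/EI
A unit hogging moment at B produces rotation L₁/(3EI) + L₂/(3EI) = 4.5/EI.
Compatibility: M_B·(L₁+L₂)/(3EI) = θ_0, giving M_B = 64.03 kN·m (hogging).
Span BC, ΣM about C: R_B^{BC}·8 = 0 + 64.03, so R_B^{BC} = 8.004 kN and R_C = 0 − 8.004 = -8.004 kN.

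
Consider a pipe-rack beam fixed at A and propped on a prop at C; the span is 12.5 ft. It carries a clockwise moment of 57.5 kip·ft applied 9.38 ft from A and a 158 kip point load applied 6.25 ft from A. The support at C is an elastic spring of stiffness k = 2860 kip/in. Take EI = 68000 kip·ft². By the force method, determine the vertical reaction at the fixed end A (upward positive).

R_A = 102.3 kip

Remove the prop at C; the released (primary) structure is a cantilever built in at A.
Free-end deflection of the primary structure under the applied loading (downward +):
  clockwise couple 57.5 at a = 9.38: M₀a(2L − a)/(2EI) = 4212/EI
  point load 158 at a = 6.25: Pa²(3L − a)/(6EI) = 32145/EI
  δ_0 = 36358/EI
Tip deflection under a unit load at C: L³/(3EI) = 651/EI.
With EI = 68000 kip·ft²: δ_0 = 0.53467 ft and δ_{CC} = 0.009574 ft/kip.
Compatibility — the spring shortens by R_C/k under the reaction it provides: δ_0 − R_C·δ_{CC} = R_C/k. With 1/k = 1/(2860×12) ft/kip = 0.000029 ft/kip, R_C = δ_0 / (δ_{CC} + 1/k) = 0.53467 / (0.009574 + 0.000029) = 55.68 kip.
Vertical equilibrium: R_A = ΣP − R_C = 158 − 55.68 = 102.3 kip.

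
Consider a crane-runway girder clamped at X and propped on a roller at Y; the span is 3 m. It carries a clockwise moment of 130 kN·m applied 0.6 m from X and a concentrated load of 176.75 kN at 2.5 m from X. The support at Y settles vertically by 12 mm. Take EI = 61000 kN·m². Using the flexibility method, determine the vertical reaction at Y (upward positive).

R_Y = 75.04 kN

Choose R_Y as the redundant. The primary structure is the cantilever fixed at X.
Deflection at Y on the released cantilever, summing each load's contribution:
  clockwise couple 130 at a = 0.6: M₀a(2L − a)/(2EI) = 210.6/EI
  point load 176.75 at a = 2.5: Pa²(3L − a)/(6EI) = 1197/EI
  δ_0 = 1407/EI
Tip deflection under a unit load at Y: L³/(3EI) = 9/EI.
With EI = 61000 kN·m²: δ_0 = 0.023071 m and δ_{YY} = 0.000148 m/kN.
Compatibility — the beam at Y must follow the support down by 0.012 m: δ_0 − R_Y·δ_{YY} = 0.012, so R_Y = (0.023071 − 0.012)/0.000148 = 75.04 kN.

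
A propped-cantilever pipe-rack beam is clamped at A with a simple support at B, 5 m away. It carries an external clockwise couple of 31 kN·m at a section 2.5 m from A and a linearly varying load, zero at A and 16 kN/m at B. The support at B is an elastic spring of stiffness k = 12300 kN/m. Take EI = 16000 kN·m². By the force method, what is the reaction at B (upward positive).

Remove the prop at B; the released (primary) structure is a cantilever built in at A.
Deflection at B on the released cantilever, summing each load's contribution:
  clockwise couple 31 at a = 2.5: M₀a(2L − a)/(2EI) = 290.6/EI
  triangular load, peak 16 at the free end: 11w₀L⁴/(120EI) = 916.7/EI
  δ_0 = 1207/EI
Flexibility coefficient — unit upward force at B: δ_{BB} = L³/(3EI) = 41.67/EI.
With EI = 16000 kN·m²: δ_0 = 0.075456 m and δ_{BB} = 0.002604 m/kN.
Compatibility — the spring shortens by R_B/k under the reaction it provides: δ_0 − R_B·δ_{BB} = R_B/k. With 1/k = 0.000081 m/kN, R_B = δ_0 / (δ_{BB} + 1/k) = 0.075456 / (0.002604 + 0.000081) = 28.1 kN.

R_B = 28.1 kN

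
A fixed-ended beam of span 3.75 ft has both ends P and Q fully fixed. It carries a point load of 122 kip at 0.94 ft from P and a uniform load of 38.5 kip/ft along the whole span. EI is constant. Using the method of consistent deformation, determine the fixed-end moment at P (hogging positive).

M_P = 109.5 kip·ft

Take the two fixed-end moments M_P, M_Q as redundants; the released structure is the simple span PQ.
On the primary (simply-supported) span, the end slopes from the loading are:
  at P: point load 122 at a = 0.94: Pab(L + b)/(6LEI) = 93.95/EI
  at Q: point load 122 at a = 0.94: Pab(L + a)/(6LEI) = 67.17/EI
  at P: UDL 38.5: wL³/(24EI) = 84.59/EI
  at Q: UDL 38.5: wL³/(24EI) = 84.59/EI
  θ_P0 = 178.5/EI,  θ_Q0 = 151.8/EI
Flexibility coefficients: a unit moment at one end gives L/(3EI) there and L/(6EI) at the far end, so f₁₁ = f₂₂ = 1.25/EI and f₁₂ = f₂₁ = 0.625/EI.
Compatibility — zero rotation at each built-in end:
  1.25 M_P + 0.625 M_Q = 178.5
  0.625 M_P + 1.25 M_Q = 151.8
Solving the pair gives M_P = 109.5 kip·ft and M_Q = 66.66 kip·ft (hogging).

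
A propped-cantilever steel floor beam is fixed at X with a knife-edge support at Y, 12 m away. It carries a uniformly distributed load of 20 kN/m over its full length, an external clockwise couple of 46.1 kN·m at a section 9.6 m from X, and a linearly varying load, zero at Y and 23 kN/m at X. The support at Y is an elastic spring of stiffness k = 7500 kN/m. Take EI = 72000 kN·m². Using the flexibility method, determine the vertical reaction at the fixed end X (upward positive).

R_X = 256.9 kN

Release the roller at Y. Primary structure: cantilever fixed at X.
Primary-structure tip deflection at Y by superposition:
  UDL 20: wL⁴/(8EI) = 51840/EI
  clockwise couple 46.1 at a = 9.6: M₀a(2L − a)/(2EI) = 3186/EI
  triangular load, peak 23 at the fixed end: w₀L⁴/(30EI) = 15898/EI
  δ_0 = 70924/EI
Flexibility coefficient — unit upward force at Y: δ_{YY} = L³/(3EI) = 576/EI.
With EI = 72000 kN·m²: δ_0 = 0.98506 m and δ_{YY} = 0.008 m/kN.
Compatibility — the spring shortens by R_Y/k under the reaction it provides: δ_0 − R_Y·δ_{YY} = R_Y/k. With 1/k = 0.000133 m/kN, R_Y = δ_0 / (δ_{YY} + 1/k) = 0.98506 / (0.008 + 0.000133) = 121.1 kN.
Vertical equilibrium: R_X = ΣP − R_Y = 378 − 121.1 = 256.9 kN.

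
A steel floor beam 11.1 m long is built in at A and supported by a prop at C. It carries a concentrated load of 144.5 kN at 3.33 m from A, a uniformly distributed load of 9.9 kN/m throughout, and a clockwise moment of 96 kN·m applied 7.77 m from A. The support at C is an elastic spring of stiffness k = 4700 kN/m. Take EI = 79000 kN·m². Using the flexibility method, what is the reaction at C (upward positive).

Take the reaction at C as the redundant and release it; the primary structure is a cantilever fixed at A.
Deflection at C on the released cantilever, summing each load's contribution:
  point load 144.5 at a = 3.33: Pa²(3L − a)/(6EI) = 8004/EI
  UDL 9.9: wL⁴/(8EI) = 18786/EI
  clockwise couple 96 at a = 7.77: M₀a(2L − a)/(2EI) = 5382/EI
  δ_0 = 32172/EI
Flexibility coefficient — unit upward force at C: δ_{CC} = L³/(3EI) = 455.9/EI.
With EI = 79000 kN·m²: δ_0 = 0.40724 m and δ_{CC} = 0.005771 m/kN.
Compatibility — the spring shortens by R_C/k under the reaction it provides: δ_0 − R_C·δ_{CC} = R_C/k. With 1/k = 0.000213 m/kN, R_C = δ_0 / (δ_{CC} + 1/k) = 0.40724 / (0.005771 + 0.000213) = 68.06 kN.

R_C = 68.06 kN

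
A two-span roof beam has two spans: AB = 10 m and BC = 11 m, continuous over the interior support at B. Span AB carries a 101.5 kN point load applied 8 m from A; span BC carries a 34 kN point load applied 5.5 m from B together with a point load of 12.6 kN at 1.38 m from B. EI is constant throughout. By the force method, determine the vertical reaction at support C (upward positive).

R_C = 8.235 kN

Insert a hinge at B; M_B is the redundant, and each span becomes simply supported.
Rotations at B on the released spans (each span's end-slope, ×1/EI):
  span AB: point load 101.5 at a = 8: Pab(L + a)/(6LEI) = 487.2/EI
  span BC: point load 34 at a = 5.5: Pab(L + b)/(6LEI) = 257.1/EI
  span BC: point load 12.6 at a = 1.38: Pab(L + b)/(6LEI) = 52.26/EI
  relative rotation θ_0 = (487.2 + 309.4)/EI = 796.6/EI
A unit hogging moment at B produces rotation L₁/(3EI) + L₂/(3EI) = 7/EI.
Compatibility: M_B·(L₁+L₂)/(3EI) = θ_0, giving M_B = 113.8 kN·m (hogging).
Span BC, ΣM about C: R_B^{BC}·11 = 308.2 + 113.8, so R_B^{BC} = 38.36 kN and R_C = 46.6 − 38.36 = 8.235 kN.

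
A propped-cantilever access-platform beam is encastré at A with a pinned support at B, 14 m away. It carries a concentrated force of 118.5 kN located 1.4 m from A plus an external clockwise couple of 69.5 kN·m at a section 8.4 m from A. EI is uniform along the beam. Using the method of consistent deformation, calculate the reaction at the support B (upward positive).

R_B = 7.973 kN

Remove the prop at B; the released (primary) structure is a cantilever built in at A.
Deflection at B on the released cantilever, summing each load's contribution:
  point load 118.5 at a = 1.4: Pa²(3L − a)/(6EI) = 1572/EI
  clockwise couple 69.5 at a = 8.4: M₀a(2L − a)/(2EI) = 5721/EI
  δ_0 = 7293/EI
Flexibility coefficient — unit upward force at B: δ_{BB} = L³/(3EI) = 914.7/EI.
Compatibility at B: δ_0 − R_B·δ_{BB} = 0, so R_B = 7293/914.7 = 7.973 kN.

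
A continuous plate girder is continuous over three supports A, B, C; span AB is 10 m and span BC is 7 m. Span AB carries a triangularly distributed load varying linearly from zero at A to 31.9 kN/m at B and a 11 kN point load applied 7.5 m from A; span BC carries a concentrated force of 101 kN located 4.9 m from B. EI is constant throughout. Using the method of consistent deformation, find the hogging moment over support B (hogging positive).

M_B = 175.5 kN·m

Take M_B as the redundant. Released structure: two simple spans AB and BC with a hinge at B.
Rotations at B on the released spans (each span's end-slope, ×1/EI):
  span AB: triangular load, peak 31.9: w₀L³/(45EI) = 708.9/EI
  span AB: point load 11 at a = 7.5: Pab(L + a)/(6LEI) = 60.16/EI
  span BC: point load 101 at a = 4.9: Pab(L + b)/(6LEI) = 225.2/EI
  relative rotation θ_0 = (769 + 225.2)/EI = 994.2/EI
A unit hogging moment at B produces rotation L₁/(3EI) + L₂/(3EI) = 5.667/EI.
Compatibility: M_B·(L₁+L₂)/(3EI) = θ_0, giving M_B = 175.5 kN·m (hogging).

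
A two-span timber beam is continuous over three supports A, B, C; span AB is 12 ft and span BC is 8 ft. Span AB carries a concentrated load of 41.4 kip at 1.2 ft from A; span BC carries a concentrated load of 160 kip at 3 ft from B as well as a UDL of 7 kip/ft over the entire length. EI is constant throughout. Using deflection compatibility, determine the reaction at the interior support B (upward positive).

Insert a hinge at B; M_B is the redundant, and each span becomes simply supported.
Discontinuity in slope at B on the released structure — sum the simple-span end rotations:
  span AB: point load 41.4 at a = 1.2: Pab(L + a)/(6LEI) = 98.37/EI
  span BC: point load 160 at a = 3: Pab(L + b)/(6LEI) = 650/EI
  span BC: UDL 7: wL³/(24EI) = 149.3/EI
  relative rotation θ_0 = (98.37 + 799.3)/EI = 897.7/EI
A unit hogging moment at B produces rotation L₁/(3EI) + L₂/(3EI) = 6.667/EI.
Slope continuity at B: θ_0 = M_B·6.667/EI, so M_B = 897.7/6.667 = 134.7 kip·ft (hogging).
Span AB, ΣM about A with M_B applied at B: R_B^{AB}·12 = 49.68 + 134.7, so R_B^{AB} = 15.36 kip and R_A = 41.4 − 15.36 = 26.04 kip.
Span BC, ΣM about C: R_B^{BC}·8 = 1024 + 134.7, so R_B^{BC} = 144.8 kip and R_C = 216 − 144.8 = 71.17 kip.
R_B = 15.36 + 144.8 = 160.2 kip.

R_B = 160.2 kip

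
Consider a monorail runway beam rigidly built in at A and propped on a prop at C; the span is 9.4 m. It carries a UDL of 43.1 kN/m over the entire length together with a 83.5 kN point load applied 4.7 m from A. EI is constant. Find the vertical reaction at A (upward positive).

R_A = 310.6 kN

Remove the prop at C; the released (primary) structure is a cantilever built in at A.
Deflection at C on the released cantilever, summing each load's contribution:
  UDL 43.1: wL⁴/(8EI) = 42063/EI
  point load 83.5 at a = 4.7: Pa²(3L − a)/(6EI) = 7224/EI
  δ_0 = 49287/EI
Flexibility coefficient — unit upward force at C: δ_{CC} = L³/(3EI) = 276.9/EI.
Compatibility at C: δ_0 − R_C·δ_{CC} = 0, so R_C = 49287/276.9 = 178 kN.
Vertical equilibrium: R_A = ΣP − R_C = 488.6 − 178 = 310.6 kN.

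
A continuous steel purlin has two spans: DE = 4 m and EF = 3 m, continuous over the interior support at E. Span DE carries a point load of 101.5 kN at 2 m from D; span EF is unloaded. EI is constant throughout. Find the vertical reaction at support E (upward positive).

R_E = 76.12 kN

Insert a hinge at E; M_E is the redundant, and each span becomes simply supported.
End slopes at the hinge E, treating each span as simply supported:
  span DE: point load 101.5 at a = 2: Pab(L + a)/(6LEI) = 101.5/EI
  relative rotation θ_0 = (101.5 + 0)/EI = 101.5/EI
A unit hogging moment at E produces rotation L₁/(3EI) + L₂/(3EI) = 2.333/EI.
Slope continuity at E: θ_0 = M_E·2.333/EI, so M_E = 101.5/2.333 = 43.5 kN·m (hogging).
Span DE, ΣM about D with M_E applied at E: R_E^{DE}·4 = 203 + 43.5, so R_E^{DE} = 61.62 kN and R_D = 101.5 − 61.62 = 39.88 kN.
Span EF, ΣM about F: R_E^{EF}·3 = 0 + 43.5, so R_E^{EF} = 14.5 kN and R_F = 0 − 14.5 = -14.5 kN.
R_E = 61.62 + 14.5 = 76.12 kN.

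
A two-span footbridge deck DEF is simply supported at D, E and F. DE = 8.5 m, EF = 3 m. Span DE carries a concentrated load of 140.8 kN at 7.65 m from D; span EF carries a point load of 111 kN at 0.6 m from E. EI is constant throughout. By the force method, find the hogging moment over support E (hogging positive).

M_E = 88.14 kN·m

Release continuity at E by inserting a hinge; the redundant is the internal moment M_E. The primary structure is two simply-supported spans DE and EF.
End slopes at the hinge E, treating each span as simply supported:
  span DE: point load 140.8 at a = 7.65: Pab(L + a)/(6LEI) = 289.9/EI
  span EF: point load 111 at a = 0.6: Pab(L + b)/(6LEI) = 47.95/EI
  relative rotation θ_0 = (289.9 + 47.95)/EI = 337.9/EI
A unit hogging moment at E produces rotation L₁/(3EI) + L₂/(3EI) = 3.833/EI.
Slope continuity at E: θ_0 = M_E·3.833/EI, so M_E = 337.9/3.833 = 88.14 kN·m (hogging).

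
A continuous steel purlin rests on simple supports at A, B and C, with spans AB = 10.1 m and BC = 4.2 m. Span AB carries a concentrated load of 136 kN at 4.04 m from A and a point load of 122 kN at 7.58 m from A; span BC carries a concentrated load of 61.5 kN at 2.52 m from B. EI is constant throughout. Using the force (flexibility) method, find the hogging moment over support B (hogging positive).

Take M_B as the redundant. Released structure: two simple spans AB and BC with a hinge at B.
End slopes at the hinge B, treating each span as simply supported:
  span AB: point load 136 at a = 4.04: Pab(L + a)/(6LEI) = 776.9/EI
  span AB: point load 122 at a = 7.58: Pab(L + a)/(6LEI) = 679.9/EI
  span BC: point load 61.5 at a = 2.52: Pab(L + b)/(6LEI) = 60.75/EI
  relative rotation θ_0 = (1457 + 60.75)/EI = 1518/EI
A unit hogging moment at B produces rotation L₁/(3EI) + L₂/(3EI) = 4.767/EI.
Compatibility: M_B·(L₁+L₂)/(3EI) = θ_0, giving M_B = 318.4 kN·m (hogging).

M_B = 318.4 kN·m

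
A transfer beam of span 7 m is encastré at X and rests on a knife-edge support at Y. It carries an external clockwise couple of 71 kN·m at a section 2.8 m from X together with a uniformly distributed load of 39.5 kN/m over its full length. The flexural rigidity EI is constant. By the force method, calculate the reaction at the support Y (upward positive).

Take the reaction at Y as the redundant and release it; the primary structure is a cantilever fixed at X.
Downward deflection at the released point Y due to the loads:
  clockwise couple 71 at a = 2.8: M₀a(2L − a)/(2EI) = 1113/EI
  UDL 39.5: wL⁴/(8EI) = 11855/EI
  δ_0 = 12968/EI
Flexibility coefficient — unit upward force at Y: δ_{YY} = L³/(3EI) = 114.3/EI.
Compatibility at Y: δ_0 − R_Y·δ_{YY} = 0, so R_Y = 12968/114.3 = 113.4 kN.

R_Y = 113.4 kN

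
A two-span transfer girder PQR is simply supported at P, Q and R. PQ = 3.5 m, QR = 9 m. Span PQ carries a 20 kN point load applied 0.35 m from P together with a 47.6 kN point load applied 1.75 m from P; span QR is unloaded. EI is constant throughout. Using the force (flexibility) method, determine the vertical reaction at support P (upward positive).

Release continuity at Q by inserting a hinge; the redundant is the internal moment M_Q. The primary structure is two simply-supported spans PQ and QR.
End slopes at the hinge Q, treating each span as simply supported:
  span PQ: point load 20 at a = 0.35: Pab(L + a)/(6LEI) = 4.043/EI
  span PQ: point load 47.6 at a = 1.75: Pab(L + a)/(6LEI) = 36.44/EI
  relative rotation θ_0 = (40.49 + 0)/EI = 40.49/EI
A unit hogging moment at Q produces rotation L₁/(3EI) + L₂/(3EI) = 4.167/EI.
Compatibility: M_Q·(L₁+L₂)/(3EI) = θ_0, giving M_Q = 9.717 kN·m (hogging).
Span PQ, ΣM about P with M_Q applied at Q: R_Q^{PQ}·3.5 = 90.3 + 9.717, so R_Q^{PQ} = 28.58 kN and R_P = 67.6 − 28.58 = 39.02 kN.

R_P = 39.02 kN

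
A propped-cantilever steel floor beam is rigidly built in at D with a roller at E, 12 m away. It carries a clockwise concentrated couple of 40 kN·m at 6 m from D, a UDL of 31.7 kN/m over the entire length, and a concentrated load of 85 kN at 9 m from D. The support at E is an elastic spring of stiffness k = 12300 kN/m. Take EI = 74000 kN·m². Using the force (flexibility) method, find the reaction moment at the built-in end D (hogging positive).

Release the roller at E. Primary structure: cantilever fixed at D.
Deflection at E on the released cantilever, summing each load's contribution:
  clockwise couple 40 at a = 6: M₀a(2L − a)/(2EI) = 2160/EI
  UDL 31.7: wL⁴/(8EI) = 82166/EI
  point load 85 at a = 9: Pa²(3L − a)/(6EI) = 30982/EI
  δ_0 = 115309/EI
Flexibility coefficient — unit upward force at E: δ_{EE} = L³/(3EI) = 576/EI.
With EI = 74000 kN·m²: δ_0 = 1.5582 m and δ_{EE} = 0.007784 m/kN.
Compatibility — the spring shortens by R_E/k under the reaction it provides: δ_0 − R_E·δ_{EE} = R_E/k. With 1/k = 0.000081 m/kN, R_E = δ_0 / (δ_{EE} + 1/k) = 1.5582 / (0.007784 + 0.000081) = 198.1 kN.
Moment equilibrium about D: M_D = Σ(load moments about D) − R_E·L = 3087 − 198.1×12 = 710 kN·m.

M_D = 710 kN·m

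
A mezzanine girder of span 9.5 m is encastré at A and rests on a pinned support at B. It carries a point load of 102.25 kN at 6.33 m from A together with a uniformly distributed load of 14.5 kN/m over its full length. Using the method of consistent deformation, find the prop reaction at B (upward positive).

R_B = 104.6 kN

Remove the prop at B; the released (primary) structure is a cantilever built in at A.
Downward deflection at the released point B due to the loads:
  point load 102.25 at a = 6.33: Pa²(3L − a)/(6EI) = 15139/EI
  UDL 14.5: wL⁴/(8EI) = 14763/EI
  δ_0 = 29902/EI
Flexibility coefficient — unit upward force at B: δ_{BB} = L³/(3EI) = 285.8/EI.
The prop prevents deflection at B: R_B = δ_0/δ_{BB} = 29902/285.8 = 104.6 kN.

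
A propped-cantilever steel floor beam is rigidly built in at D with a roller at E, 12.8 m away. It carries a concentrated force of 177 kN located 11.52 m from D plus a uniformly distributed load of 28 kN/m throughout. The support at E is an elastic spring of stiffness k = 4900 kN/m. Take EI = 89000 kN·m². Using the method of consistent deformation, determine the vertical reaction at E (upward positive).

R_E = 277.7 kN

Remove the prop at E; the released (primary) structure is a cantilever built in at D.
Primary-structure tip deflection at E by superposition:
  point load 177 at a = 11.52: Pa²(3L − a)/(6EI) = 105234/EI
  UDL 28: wL⁴/(8EI) = 93952/EI
  δ_0 = 199186/EI
Flexibility coefficient — unit upward force at E: δ_{EE} = L³/(3EI) = 699.1/EI.
With EI = 89000 kN·m²: δ_0 = 2.238 m and δ_{EE} = 0.007855 m/kN.
Compatibility — the spring shortens by R_E/k under the reaction it provides: δ_0 − R_E·δ_{EE} = R_E/k. With 1/k = 0.000204 m/kN, R_E = δ_0 / (δ_{EE} + 1/k) = 2.238 / (0.007855 + 0.000204) = 277.7 kN.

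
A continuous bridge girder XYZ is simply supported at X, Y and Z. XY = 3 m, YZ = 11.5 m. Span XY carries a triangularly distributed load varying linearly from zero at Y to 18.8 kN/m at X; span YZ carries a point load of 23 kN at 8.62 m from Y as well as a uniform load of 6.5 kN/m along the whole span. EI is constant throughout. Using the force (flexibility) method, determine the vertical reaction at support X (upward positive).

R_X = -18.49 kN

Insert a hinge at Y; M_Y is the redundant, and each span becomes simply supported.
Rotations at Y on the released spans (each span's end-slope, ×1/EI):
  span XY: triangular load, peak 18.8: 7w₀L³/(360EI) = 9.87/EI
  span YZ: point load 23 at a = 8.62: Pab(L + b)/(6LEI) = 119/EI
  span YZ: UDL 6.5: wL³/(24EI) = 411.9/EI
  relative rotation θ_0 = (9.87 + 530.9)/EI = 540.8/EI
A unit hogging moment at Y produces rotation L₁/(3EI) + L₂/(3EI) = 4.833/EI.
Compatibility: M_Y·(L₁+L₂)/(3EI) = θ_0, giving M_Y = 111.9 kN·m (hogging).
Span XY, ΣM about X with M_Y applied at Y: R_Y^{XY}·3 = 28.2 + 111.9, so R_Y^{XY} = 46.69 kN and R_X = 28.2 − 46.69 = -18.49 kN.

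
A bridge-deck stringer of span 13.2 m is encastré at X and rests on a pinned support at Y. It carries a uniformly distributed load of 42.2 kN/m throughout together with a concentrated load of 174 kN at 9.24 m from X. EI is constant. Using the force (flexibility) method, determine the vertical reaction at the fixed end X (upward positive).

R_X = 424.1 kN

Release the roller at Y. Primary structure: cantilever fixed at X.
Primary-structure tip deflection at Y by superposition:
  UDL 42.2: wL⁴/(8EI) = 160147/EI
  point load 174 at a = 9.24: Pa²(3L − a)/(6EI) = 75170/EI
  δ_0 = 235317/EI
Tip deflection under a unit load at Y: L³/(3EI) = 766.7/EI.
Compatibility at Y: δ_0 − R_Y·δ_{YY} = 0, so R_Y = 235317/766.7 = 306.9 kN.
Vertical equilibrium: R_X = ΣP − R_Y = 731 − 306.9 = 424.1 kN.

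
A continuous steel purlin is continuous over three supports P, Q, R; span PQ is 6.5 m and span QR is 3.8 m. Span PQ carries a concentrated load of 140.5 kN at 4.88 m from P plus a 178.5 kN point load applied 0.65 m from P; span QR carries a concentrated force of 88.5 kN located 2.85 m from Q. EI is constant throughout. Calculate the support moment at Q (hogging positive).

Release continuity at Q by inserting a hinge; the redundant is the internal moment M_Q. The primary structure is two simply-supported spans PQ and QR.
Discontinuity in slope at Q on the released structure — sum the simple-span end rotations:
  span PQ: point load 140.5 at a = 4.88: Pab(L + a)/(6LEI) = 324.1/EI
  span PQ: point load 178.5 at a = 0.65: Pab(L + a)/(6LEI) = 124.4/EI
  span QR: point load 88.5 at a = 2.85: Pab(L + b)/(6LEI) = 49.92/EI
  relative rotation θ_0 = (448.5 + 49.92)/EI = 498.5/EI
A unit hogging moment at Q produces rotation L₁/(3EI) + L₂/(3EI) = 3.433/EI.
Compatibility: M_Q·(L₁+L₂)/(3EI) = θ_0, giving M_Q = 145.2 kN·m (hogging).

M_Q = 145.2 kN·m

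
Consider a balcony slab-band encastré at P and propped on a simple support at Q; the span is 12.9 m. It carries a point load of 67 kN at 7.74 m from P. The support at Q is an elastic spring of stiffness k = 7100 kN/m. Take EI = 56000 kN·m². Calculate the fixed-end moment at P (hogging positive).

M_P = 149.3 kN·m

Release the roller at Q. Primary structure: cantilever fixed at P.
Free-end deflection of the primary structure under the applied loading (downward +):
  point load 67 at a = 7.74: Pa²(3L − a)/(6EI) = 20711/EI
Tip deflection under a unit load at Q: L³/(3EI) = 715.6/EI.
With EI = 56000 kN·m²: δ_0 = 0.36984 m and δ_{QQ} = 0.012778 m/kN.
Compatibility — the spring shortens by R_Q/k under the reaction it provides: δ_0 − R_Q·δ_{QQ} = R_Q/k. With 1/k = 0.000141 m/kN, R_Q = δ_0 / (δ_{QQ} + 1/k) = 0.36984 / (0.012778 + 0.000141) = 28.63 kN.
Moment equilibrium about P: M_P = Σ(load moments about P) − R_Q·L = 518.6 − 28.63×12.9 = 149.3 kN·m.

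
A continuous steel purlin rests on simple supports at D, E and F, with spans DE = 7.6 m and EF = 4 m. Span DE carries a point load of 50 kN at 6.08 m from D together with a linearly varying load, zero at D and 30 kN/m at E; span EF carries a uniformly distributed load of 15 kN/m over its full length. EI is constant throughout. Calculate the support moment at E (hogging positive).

Take M_E as the redundant. Released structure: two simple spans DE and EF with a hinge at E.
End slopes at the hinge E, treating each span as simply supported:
  span DE: point load 50 at a = 6.08: Pab(L + a)/(6LEI) = 138.6/EI
  span DE: triangular load, peak 30: w₀L³/(45EI) = 292.7/EI
  span EF: UDL 15: wL³/(24EI) = 40/EI
  relative rotation θ_0 = (431.3 + 40)/EI = 471.3/EI
A unit hogging moment at E produces rotation L₁/(3EI) + L₂/(3EI) = 3.867/EI.
Compatibility: M_E·(L₁+L₂)/(3EI) = θ_0, giving M_E = 121.9 kN·m (hogging).

M_E = 121.9 kN·m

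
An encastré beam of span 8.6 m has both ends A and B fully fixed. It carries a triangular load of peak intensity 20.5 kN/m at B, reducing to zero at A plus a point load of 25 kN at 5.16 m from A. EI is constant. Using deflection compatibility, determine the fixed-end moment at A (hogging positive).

Release both end moments; the primary structure is a simply-supported span AB with redundants M_A and M_B.
Simple-span end rotations at A and B under the given loads:
  at A: triangular load, peak 20.5: 7w₀L³/(360EI) = 253.5/EI
  at B: triangular load, peak 20.5: w₀L³/(45EI) = 289.8/EI
  at A: point load 25 at a = 5.16: Pab(L + b)/(6LEI) = 103.5/EI
  at B: point load 25 at a = 5.16: Pab(L + a)/(6LEI) = 118.3/EI
  θ_A0 = 357.1/EI,  θ_B0 = 408.1/EI
Flexibility coefficients: a unit moment at one end gives L/(3EI) there and L/(6EI) at the far end, so f₁₁ = f₂₂ = 2.867/EI and f₁₂ = f₂₁ = 1.433/EI.
Compatibility — zero rotation at each built-in end:
  2.867 M_A + 1.433 M_B = 357.1
  1.433 M_A + 2.867 M_B = 408.1
Solving the pair gives M_A = 71.18 kN·m and M_B = 106.8 kN·m (hogging).

M_A = 71.18 kN·m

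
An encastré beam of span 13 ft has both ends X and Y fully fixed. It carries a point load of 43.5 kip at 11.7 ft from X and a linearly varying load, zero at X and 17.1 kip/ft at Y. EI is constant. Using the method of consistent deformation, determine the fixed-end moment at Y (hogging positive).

Take the two fixed-end moments M_X, M_Y as redundants; the released structure is the simple span XY.
End rotations of the released simple span under the applied load (×1/EI):
  at X: point load 43.5 at a = 11.7: Pab(L + b)/(6LEI) = 121.3/EI
  at Y: point load 43.5 at a = 11.7: Pab(L + a)/(6LEI) = 209.5/EI
  at X: triangular load, peak 17.1: 7w₀L³/(360EI) = 730.5/EI
  at Y: triangular load, peak 17.1: w₀L³/(45EI) = 834.9/EI
  θ_X0 = 851.8/EI,  θ_Y0 = 1044/EI
Flexibility coefficients: a unit moment at one end gives L/(3EI) there and L/(6EI) at the far end, so f₁₁ = f₂₂ = 4.333/EI and f₁₂ = f₂₁ = 2.167/EI.
Compatibility — zero rotation at each built-in end:
  4.333 M_X + 2.167 M_Y = 851.8
  2.167 M_X + 4.333 M_Y = 1044
Solving the pair gives M_X = 101.4 kip·ft and M_Y = 190.3 kip·ft (hogging).

M_Y = 190.3 kip·ft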